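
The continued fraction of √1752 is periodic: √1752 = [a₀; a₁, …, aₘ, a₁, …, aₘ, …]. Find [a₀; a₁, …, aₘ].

[41; 1, 5, 1, 82]

a₀ = ⌊√1752⌋ = 41.
With m₀=0, d₀=1 and mₖ₊₁ = dₖaₖ − mₖ, dₖ₊₁ = (n − mₖ₊₁²)/dₖ, aₖ₊₁ = ⌊(a₀+mₖ₊₁)/dₖ₊₁⌋:
  k=1: m=41, d=71, a=1
  k=2: m=30, d=12, a=5
  k=3: m=30, d=71, a=1
  k=4: m=41, d=1, a=82
d=1 and a=2a₀=82 at k=4, so the next step gives (m, d) = (41, 71) again — its k=1 value — and the period has length 4.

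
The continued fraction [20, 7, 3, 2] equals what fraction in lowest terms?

Using pₖ = aₖpₖ₋₁ + pₖ₋₂ and qₖ = aₖqₖ₋₁ + qₖ₋₂:
  k=0: a=20, p=20, q=1
  k=1: a=7, p=141, q=7
  k=2: a=3, p=443, q=22
  k=3: a=2, p=1027, q=51

1027/51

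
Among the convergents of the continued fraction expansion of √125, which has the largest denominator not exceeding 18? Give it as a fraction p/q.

√125 = [11; 5, 1, 1, 5, 22, …] (period length 5).
Convergents:
  p_0/q_0 = 11/1
  p_1/q_1 = 56/5
  p_2/q_2 = 67/6
  p_3/q_3 = 123/11
  p_4/q_4 = 682/61
q_3 = 11 ≤ 18 < 61 = q_4, so the answer is 123/11.

123/11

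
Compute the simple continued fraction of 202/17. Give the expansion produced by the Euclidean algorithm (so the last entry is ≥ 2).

202 = 11*17 + 15
17 = 1*15 + 2
15 = 7*2 + 1
2 = 2*1 + 0  (stop)
So 202/17 = [11; 1, 7, 2].

[11; 1, 7, 2]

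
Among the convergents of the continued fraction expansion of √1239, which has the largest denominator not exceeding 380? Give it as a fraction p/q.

12355/351

√1239 = [35; 5, 70, …] (period length 2).
Convergents:
  p_0/q_0 = 35/1
  p_1/q_1 = 176/5
  p_2/q_2 = 12355/351
  p_3/q_3 = 61951/1760
q_2 = 351 ≤ 380 < 1760 = q_3, so the answer is 12355/351.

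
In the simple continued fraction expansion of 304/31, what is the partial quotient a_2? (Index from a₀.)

304 = 9·31 + 25   →  a_0 = 9
31 = 1·25 + 6   →  a_1 = 1
25 = 4·6 + 1   →  a_2 = 4

4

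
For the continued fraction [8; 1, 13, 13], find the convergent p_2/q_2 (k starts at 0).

125/14

Using pₖ = aₖpₖ₋₁ + pₖ₋₂, qₖ = aₖqₖ₋₁ + qₖ₋₂ (with p₋₁=1, p₋₂=0, q₋₁=0, q₋₂=1):
  k=0: a=8, p=8, q=1
  k=1: a=1, p=9, q=1
  k=2: a=13, p=125, q=14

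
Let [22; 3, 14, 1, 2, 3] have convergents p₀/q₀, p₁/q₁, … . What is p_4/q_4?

3014/135

Using pₖ = aₖpₖ₋₁ + pₖ₋₂, qₖ = aₖqₖ₋₁ + qₖ₋₂ (with p₋₁=1, p₋₂=0, q₋₁=0, q₋₂=1):
  k=0: a=22, p=22, q=1
  k=1: a=3, p=67, q=3
  k=2: a=14, p=960, q=43
  k=3: a=1, p=1027, q=46
  k=4: a=2, p=3014, q=135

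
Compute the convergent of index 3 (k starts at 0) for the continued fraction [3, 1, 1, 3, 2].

Using pₖ = aₖpₖ₋₁ + pₖ₋₂, qₖ = aₖqₖ₋₁ + qₖ₋₂ (with p₋₁=1, p₋₂=0, q₋₁=0, q₋₂=1):
  k=0: a=3, p=3, q=1
  k=1: a=1, p=4, q=1
  k=2: a=1, p=7, q=2
  k=3: a=3, p=25, q=7

25/7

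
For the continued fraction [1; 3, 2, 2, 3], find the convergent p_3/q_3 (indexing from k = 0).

Using pₖ = aₖpₖ₋₁ + pₖ₋₂, qₖ = aₖqₖ₋₁ + qₖ₋₂ (with p₋₁=1, p₋₂=0, q₋₁=0, q₋₂=1):
  k=0: a=1, p=1, q=1
  k=1: a=3, p=4, q=3
  k=2: a=2, p=9, q=7
  k=3: a=2, p=22, q=17

22/17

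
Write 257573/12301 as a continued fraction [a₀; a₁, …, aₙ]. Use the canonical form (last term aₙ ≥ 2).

[20; 1, 15, 2, 4, 16, 2, 2]

257573 = 20×12301 + 11553
12301 = 1×11553 + 748
11553 = 15×748 + 333
748 = 2×333 + 82
333 = 4×82 + 5
82 = 16×5 + 2
5 = 2×2 + 1
2 = 2×1 + 0  (stop)
So 257573/12301 = [20; 1, 15, 2, 4, 16, 2, 2].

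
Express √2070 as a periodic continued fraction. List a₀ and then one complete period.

[45; 2, 90]

a₀ = ⌊√2070⌋ = 45.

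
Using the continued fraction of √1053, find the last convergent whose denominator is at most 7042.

√1053 = [32; 2, 4, 2, 64, …] (period length 4).
Convergents:
  p_0/q_0 = 32/1
  p_1/q_1 = 65/2
  p_2/q_2 = 292/9
  p_3/q_3 = 649/20
  p_4/q_4 = 41828/1289
  p_5/q_5 = 84305/2598
  p_6/q_6 = 379048/11681
q_5 = 2598 ≤ 7042 < 11681 = q_6, so the answer is 84305/2598.

84305/2598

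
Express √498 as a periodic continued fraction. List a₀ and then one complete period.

a₀ = ⌊√498⌋ = 22.
With m₀=0, d₀=1 and mₖ₊₁ = dₖaₖ − mₖ, dₖ₊₁ = (n − mₖ₊₁²)/dₖ, aₖ₊₁ = ⌊(a₀+mₖ₊₁)/dₖ₊₁⌋:
  k=1: m=22, d=14, a=3
  k=2: m=20, d=7, a=6
  k=3: m=22, d=2, a=22
  k=4: m=22, d=7, a=6
  k=5: m=20, d=14, a=3
  k=6: m=22, d=1, a=44
d=1 and a=2a₀=44 at k=6, so the next step gives (m, d) = (22, 14) again — its k=1 value — and the period has length 6.

[22; 3, 6, 22, 6, 3, 44]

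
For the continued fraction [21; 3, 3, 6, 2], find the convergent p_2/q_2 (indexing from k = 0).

213/10

Using pₖ = aₖpₖ₋₁ + pₖ₋₂, qₖ = aₖqₖ₋₁ + qₖ₋₂ (with p₋₁=1, p₋₂=0, q₋₁=0, q₋₂=1):
  k=0: a=21, p=21, q=1
  k=1: a=3, p=64, q=3
  k=2: a=3, p=213, q=10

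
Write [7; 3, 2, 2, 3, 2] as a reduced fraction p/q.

970/133

Using pₖ = aₖpₖ₋₁ + pₖ₋₂ and qₖ = aₖqₖ₋₁ + qₖ₋₂:
  k=0: a=7, p=7, q=1
  k=1: a=3, p=22, q=3
  k=2: a=2, p=51, q=7
  k=3: a=2, p=124, q=17
  k=4: a=3, p=423, q=58
  k=5: a=2, p=970, q=133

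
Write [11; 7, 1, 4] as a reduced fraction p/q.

Fold from the inside: start with 4/1.
  1 + 1/4 = 5/4
  7 + 4/5 = 39/5
  11 + 5/39 = 434/39

434/39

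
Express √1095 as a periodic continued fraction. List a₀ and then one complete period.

[33; 11, 66]

a₀ = ⌊√1095⌋ = 33.
With m₀=0, d₀=1 and mₖ₊₁ = dₖaₖ − mₖ, dₖ₊₁ = (n − mₖ₊₁²)/dₖ, aₖ₊₁ = ⌊(a₀+mₖ₊₁)/dₖ₊₁⌋:
  k=1: m=33, d=6, a=11
  k=2: m=33, d=1, a=66
d=1 and a=2a₀=66 at k=2, so the next step gives (m, d) = (33, 6) again — its k=1 value — and the period has length 2.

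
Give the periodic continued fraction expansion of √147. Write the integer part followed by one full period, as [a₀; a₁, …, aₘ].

[12; 8, 24]

a₀ = ⌊√147⌋ = 12.
With m₀=0, d₀=1 and mₖ₊₁ = dₖaₖ − mₖ, dₖ₊₁ = (n − mₖ₊₁²)/dₖ, aₖ₊₁ = ⌊(a₀+mₖ₊₁)/dₖ₊₁⌋:
  k=1: m=12, d=3, a=8
  k=2: m=12, d=1, a=24
d=1 and a=2a₀=24 at k=2, so the next step gives (m, d) = (12, 3) again — its k=1 value — and the period has length 2.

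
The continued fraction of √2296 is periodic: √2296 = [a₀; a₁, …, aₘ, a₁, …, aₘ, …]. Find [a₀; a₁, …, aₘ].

a₀ = ⌊√2296⌋ = 47.
With m₀=0, d₀=1 and mₖ₊₁ = dₖaₖ − mₖ, dₖ₊₁ = (n − mₖ₊₁²)/dₖ, aₖ₊₁ = ⌊(a₀+mₖ₊₁)/dₖ₊₁⌋:
  k=1: m=47, d=87, a=1
  k=2: m=40, d=8, a=10
  k=3: m=40, d=87, a=1
  k=4: m=47, d=1, a=94
d=1 and a=2a₀=94 at k=4, so the next step gives (m, d) = (47, 87) again — its k=1 value — and the period has length 4.

[47; 1, 10, 1, 94]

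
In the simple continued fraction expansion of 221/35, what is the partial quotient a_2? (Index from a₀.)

5

221 = 6·35 + 11   →  a_0 = 6
35 = 3·11 + 2   →  a_1 = 3
11 = 5·2 + 1   →  a_2 = 5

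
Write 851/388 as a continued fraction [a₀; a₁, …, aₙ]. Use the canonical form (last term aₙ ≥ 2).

851 = 2*388 + 75
388 = 5*75 + 13
75 = 5*13 + 10
13 = 1*10 + 3
10 = 3*3 + 1
3 = 3*1 + 0  (stop)
So 851/388 = [2; 5, 5, 1, 3, 3].

[2; 5, 5, 1, 3, 3]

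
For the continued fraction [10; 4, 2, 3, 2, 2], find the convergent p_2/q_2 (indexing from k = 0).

Using pₖ = aₖpₖ₋₁ + pₖ₋₂, qₖ = aₖqₖ₋₁ + qₖ₋₂ (with p₋₁=1, p₋₂=0, q₋₁=0, q₋₂=1):
  k=0: a=10, p=10, q=1
  k=1: a=4, p=41, q=4
  k=2: a=2, p=92, q=9

92/9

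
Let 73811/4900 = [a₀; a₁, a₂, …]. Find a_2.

73811 = 15·4900 + 311   →  a_0 = 15
4900 = 15·311 + 235   →  a_1 = 15
311 = 1·235 + 76   →  a_2 = 1

1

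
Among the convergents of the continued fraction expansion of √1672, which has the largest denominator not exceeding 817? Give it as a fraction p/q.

√1672 = [40; 1, 8, 10, 8, 1, 80, …] (period length 6).
Convergents:
  p_0/q_0 = 40/1
  p_1/q_1 = 41/1
  p_2/q_2 = 368/9
  p_3/q_3 = 3721/91
  p_4/q_4 = 30136/737
  p_5/q_5 = 33857/828
q_4 = 737 ≤ 817 < 828 = q_5, so the answer is 30136/737.

30136/737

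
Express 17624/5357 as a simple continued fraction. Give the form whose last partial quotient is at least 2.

[3; 3, 2, 4, 2, 4, 8, 2]

17624 = 3*5357 + 1553
5357 = 3*1553 + 698
1553 = 2*698 + 157
698 = 4*157 + 70
157 = 2*70 + 17
70 = 4*17 + 2
17 = 8*2 + 1
2 = 2*1 + 0  (stop)
So 17624/5357 = [3; 3, 2, 4, 2, 4, 8, 2].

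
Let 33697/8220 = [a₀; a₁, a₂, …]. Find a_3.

2

33697 = 4·8220 + 817   →  a_0 = 4
8220 = 10·817 + 50   →  a_1 = 10
817 = 16·50 + 17   →  a_2 = 16
50 = 2·17 + 16   →  a_3 = 2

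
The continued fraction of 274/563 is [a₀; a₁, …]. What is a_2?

18

274 = 0·563 + 274   →  a_0 = 0
563 = 2·274 + 15   →  a_1 = 2
274 = 18·15 + 4   →  a_2 = 18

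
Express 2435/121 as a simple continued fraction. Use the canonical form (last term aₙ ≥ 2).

2435 = 20*121 + 15
121 = 8*15 + 1
15 = 15*1 + 0  (stop)
So 2435/121 = [20; 8, 15].

[20; 8, 15]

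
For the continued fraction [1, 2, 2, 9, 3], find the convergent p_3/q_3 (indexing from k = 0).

66/47

Using pₖ = aₖpₖ₋₁ + pₖ₋₂, qₖ = aₖqₖ₋₁ + qₖ₋₂ (with p₋₁=1, p₋₂=0, q₋₁=0, q₋₂=1):
  k=0: a=1, p=1, q=1
  k=1: a=2, p=3, q=2
  k=2: a=2, p=7, q=5
  k=3: a=9, p=66, q=47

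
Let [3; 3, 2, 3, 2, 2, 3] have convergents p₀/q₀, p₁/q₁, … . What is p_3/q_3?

79/24

Using pₖ = aₖpₖ₋₁ + pₖ₋₂, qₖ = aₖqₖ₋₁ + qₖ₋₂ (with p₋₁=1, p₋₂=0, q₋₁=0, q₋₂=1):
  k=0: a=3, p=3, q=1
  k=1: a=3, p=10, q=3
  k=2: a=2, p=23, q=7
  k=3: a=3, p=79, q=24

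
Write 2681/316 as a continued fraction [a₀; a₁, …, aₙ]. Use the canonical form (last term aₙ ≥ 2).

[8; 2, 15, 3, 3]

2681 = 8*316 + 153
316 = 2*153 + 10
153 = 15*10 + 3
10 = 3*3 + 1
3 = 3*1 + 0  (stop)
So 2681/316 = [8; 2, 15, 3, 3].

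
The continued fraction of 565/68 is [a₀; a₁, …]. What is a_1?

565 = 8·68 + 21   →  a_0 = 8
68 = 3·21 + 5   →  a_1 = 3

3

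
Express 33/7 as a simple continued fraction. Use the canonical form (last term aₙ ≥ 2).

33 = 4×7 + 5
7 = 1×5 + 2
5 = 2×2 + 1
2 = 2×1 + 0  (stop)
So 33/7 = [4; 1, 2, 2].

[4; 1, 2, 2]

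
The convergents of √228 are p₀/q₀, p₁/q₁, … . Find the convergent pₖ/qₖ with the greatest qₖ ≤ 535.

4545/301

√228 = [15; 10, 30, …] (period length 2).
Convergents:
  p_0/q_0 = 15/1
  p_1/q_1 = 151/10
  p_2/q_2 = 4545/301
  p_3/q_3 = 45601/3020
q_2 = 301 ≤ 535 < 3020 = q_3, so the answer is 4545/301.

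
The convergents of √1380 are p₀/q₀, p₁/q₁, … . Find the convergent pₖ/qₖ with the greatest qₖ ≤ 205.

√1380 = [37; 6, 1, 2, 1, 6, 74, …] (period length 6).
Convergents:
  p_0/q_0 = 37/1
  p_1/q_1 = 223/6
  p_2/q_2 = 260/7
  p_3/q_3 = 743/20
  p_4/q_4 = 1003/27
  p_5/q_5 = 6761/182
  p_6/q_6 = 501317/13495
q_5 = 182 ≤ 205 < 13495 = q_6, so the answer is 6761/182.

6761/182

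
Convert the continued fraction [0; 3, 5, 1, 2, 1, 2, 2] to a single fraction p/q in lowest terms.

149/473

Using pₖ = aₖpₖ₋₁ + pₖ₋₂ and qₖ = aₖqₖ₋₁ + qₖ₋₂:
  k=0: a=0, p=0, q=1
  k=1: a=3, p=1, q=3
  k=2: a=5, p=5, q=16
  k=3: a=1, p=6, q=19
  k=4: a=2, p=17, q=54
  k=5: a=1, p=23, q=73
  k=6: a=2, p=63, q=200
  k=7: a=2, p=149, q=473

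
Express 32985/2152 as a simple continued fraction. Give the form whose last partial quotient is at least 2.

32985 = 15·2152 + 705
2152 = 3·705 + 37
705 = 19·37 + 2
37 = 18·2 + 1
2 = 2·1 + 0  (stop)
So 32985/2152 = [15; 3, 19, 18, 2].

[15; 3, 19, 18, 2]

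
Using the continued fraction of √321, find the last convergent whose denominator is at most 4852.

√321 = [17; 1, 10, 1, 34, …] (period length 4).
Convergents:
  p_0/q_0 = 17/1
  p_1/q_1 = 18/1
  p_2/q_2 = 197/11
  p_3/q_3 = 215/12
  p_4/q_4 = 7507/419
  p_5/q_5 = 7722/431
  p_6/q_6 = 84727/4729
  p_7/q_7 = 92449/5160
q_6 = 4729 ≤ 4852 < 5160 = q_7, so the answer is 84727/4729.

84727/4729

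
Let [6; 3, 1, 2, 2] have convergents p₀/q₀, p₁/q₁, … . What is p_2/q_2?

Using pₖ = aₖpₖ₋₁ + pₖ₋₂, qₖ = aₖqₖ₋₁ + qₖ₋₂ (with p₋₁=1, p₋₂=0, q₋₁=0, q₋₂=1):
  k=0: a=6, p=6, q=1
  k=1: a=3, p=19, q=3
  k=2: a=1, p=25, q=4

25/4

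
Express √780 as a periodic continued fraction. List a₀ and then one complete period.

a₀ = ⌊√780⌋ = 27.
With m₀=0, d₀=1 and mₖ₊₁ = dₖaₖ − mₖ, dₖ₊₁ = (n − mₖ₊₁²)/dₖ, aₖ₊₁ = ⌊(a₀+mₖ₊₁)/dₖ₊₁⌋:
  k=1: m=27, d=51, a=1
  k=2: m=24, d=4, a=12
  k=3: m=24, d=51, a=1
  k=4: m=27, d=1, a=54
d=1 and a=2a₀=54 at k=4, so the next step gives (m, d) = (27, 51) again — its k=1 value — and the period has length 4.

[27; 1, 12, 1, 54]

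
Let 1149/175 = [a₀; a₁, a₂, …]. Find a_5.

1149 = 6·175 + 99   →  a_0 = 6
175 = 1·99 + 76   →  a_1 = 1
99 = 1·76 + 23   →  a_2 = 1
76 = 3·23 + 7   →  a_3 = 3
23 = 3·7 + 2   →  a_4 = 3
7 = 3·2 + 1   →  a_5 = 3

3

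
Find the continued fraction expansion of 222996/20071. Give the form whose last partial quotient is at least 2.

222996 = 11×20071 + 2215
20071 = 9×2215 + 136
2215 = 16×136 + 39
136 = 3×39 + 19
39 = 2×19 + 1
19 = 19×1 + 0  (stop)
So 222996/20071 = [11; 9, 16, 3, 2, 19].

[11; 9, 16, 3, 2, 19]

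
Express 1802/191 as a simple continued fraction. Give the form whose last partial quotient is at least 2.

1802 = 9×191 + 83
191 = 2×83 + 25
83 = 3×25 + 8
25 = 3×8 + 1
8 = 8×1 + 0  (stop)
So 1802/191 = [9; 2, 3, 3, 8].

[9; 2, 3, 3, 8]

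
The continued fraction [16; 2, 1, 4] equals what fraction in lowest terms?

229/14

Fold from the inside: start with 4/1.
  1 + 1/4 = 5/4
  2 + 4/5 = 14/5
  16 + 5/14 = 229/14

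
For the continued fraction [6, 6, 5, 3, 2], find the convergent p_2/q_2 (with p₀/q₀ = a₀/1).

Using pₖ = aₖpₖ₋₁ + pₖ₋₂, qₖ = aₖqₖ₋₁ + qₖ₋₂ (with p₋₁=1, p₋₂=0, q₋₁=0, q₋₂=1):
  k=0: a=6, p=6, q=1
  k=1: a=6, p=37, q=6
  k=2: a=5, p=191, q=31

191/31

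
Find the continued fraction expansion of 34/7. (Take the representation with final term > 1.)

[4; 1, 6]

34 = 4×7 + 6
7 = 1×6 + 1
6 = 6×1 + 0  (stop)
So 34/7 = [4; 1, 6].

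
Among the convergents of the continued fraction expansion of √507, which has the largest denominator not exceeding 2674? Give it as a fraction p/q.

60142/2671

√507 = [22; 1, 1, 14, 1, 1, 44, …] (period length 6).
Convergents:
  p_0/q_0 = 22/1
  p_1/q_1 = 23/1
  p_2/q_2 = 45/2
  p_3/q_3 = 653/29
  p_4/q_4 = 698/31
  p_5/q_5 = 1351/60
  p_6/q_6 = 60142/2671
  p_7/q_7 = 61493/2731
q_6 = 2671 ≤ 2674 < 2731 = q_7, so the answer is 60142/2671.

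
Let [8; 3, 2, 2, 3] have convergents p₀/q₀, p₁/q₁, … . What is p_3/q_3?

141/17

Using pₖ = aₖpₖ₋₁ + pₖ₋₂, qₖ = aₖqₖ₋₁ + qₖ₋₂ (with p₋₁=1, p₋₂=0, q₋₁=0, q₋₂=1):
  k=0: a=8, p=8, q=1
  k=1: a=3, p=25, q=3
  k=2: a=2, p=58, q=7
  k=3: a=2, p=141, q=17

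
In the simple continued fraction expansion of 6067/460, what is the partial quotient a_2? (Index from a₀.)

3

6067 = 13·460 + 87   →  a_0 = 13
460 = 5·87 + 25   →  a_1 = 5
87 = 3·25 + 12   →  a_2 = 3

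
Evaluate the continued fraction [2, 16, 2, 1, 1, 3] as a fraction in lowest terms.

Using pₖ = aₖpₖ₋₁ + pₖ₋₂ and qₖ = aₖqₖ₋₁ + qₖ₋₂:
  k=0: a=2, p=2, q=1
  k=1: a=16, p=33, q=16
  k=2: a=2, p=68, q=33
  k=3: a=1, p=101, q=49
  k=4: a=1, p=169, q=82
  k=5: a=3, p=608, q=295

608/295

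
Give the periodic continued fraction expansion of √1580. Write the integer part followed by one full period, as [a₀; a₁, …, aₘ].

[39; 1, 2, 1, 78]

a₀ = ⌊√1580⌋ = 39.
With m₀=0, d₀=1 and mₖ₊₁ = dₖaₖ − mₖ, dₖ₊₁ = (n − mₖ₊₁²)/dₖ, aₖ₊₁ = ⌊(a₀+mₖ₊₁)/dₖ₊₁⌋:
  k=1: m=39, d=59, a=1
  k=2: m=20, d=20, a=2
  k=3: m=20, d=59, a=1
  k=4: m=39, d=1, a=78
d=1 and a=2a₀=78 at k=4, so the next step gives (m, d) = (39, 59) again — its k=1 value — and the period has length 4.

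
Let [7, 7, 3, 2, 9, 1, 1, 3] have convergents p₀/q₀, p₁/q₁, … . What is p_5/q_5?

Using pₖ = aₖpₖ₋₁ + pₖ₋₂, qₖ = aₖqₖ₋₁ + qₖ₋₂ (with p₋₁=1, p₋₂=0, q₋₁=0, q₋₂=1):
  k=0: a=7, p=7, q=1
  k=1: a=7, p=50, q=7
  k=2: a=3, p=157, q=22
  k=3: a=2, p=364, q=51
  k=4: a=9, p=3433, q=481
  k=5: a=1, p=3797, q=532

3797/532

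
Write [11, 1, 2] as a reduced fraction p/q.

Fold from the inside: start with 2/1.
  1 + 1/2 = 3/2
  11 + 2/3 = 35/3

35/3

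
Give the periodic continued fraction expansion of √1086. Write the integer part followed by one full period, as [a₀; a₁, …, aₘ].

a₀ = ⌊√1086⌋ = 32.
With m₀=0, d₀=1 and mₖ₊₁ = dₖaₖ − mₖ, dₖ₊₁ = (n − mₖ₊₁²)/dₖ, aₖ₊₁ = ⌊(a₀+mₖ₊₁)/dₖ₊₁⌋:
  k=1: m=32, d=62, a=1
  k=2: m=30, d=3, a=20
  k=3: m=30, d=62, a=1
  k=4: m=32, d=1, a=64
d=1 and a=2a₀=64 at k=4, so the next step gives (m, d) = (32, 62) again — its k=1 value — and the period has length 4.

[32; 1, 20, 1, 64]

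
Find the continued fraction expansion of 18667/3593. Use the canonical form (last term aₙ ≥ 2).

[5; 5, 8, 2, 5, 2, 3]

18667 = 5*3593 + 702
3593 = 5*702 + 83
702 = 8*83 + 38
83 = 2*38 + 7
38 = 5*7 + 3
7 = 2*3 + 1
3 = 3*1 + 0  (stop)
So 18667/3593 = [5; 5, 8, 2, 5, 2, 3].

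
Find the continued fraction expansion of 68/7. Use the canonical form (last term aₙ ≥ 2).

[9; 1, 2, 2]

68 = 9*7 + 5
7 = 1*5 + 2
5 = 2*2 + 1
2 = 2*1 + 0  (stop)
So 68/7 = [9; 1, 2, 2].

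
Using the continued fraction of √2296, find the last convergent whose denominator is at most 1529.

√2296 = [47; 1, 10, 1, 94, …] (period length 4).
Convergents:
  p_0/q_0 = 47/1
  p_1/q_1 = 48/1
  p_2/q_2 = 527/11
  p_3/q_3 = 575/12
  p_4/q_4 = 54577/1139
  p_5/q_5 = 55152/1151
  p_6/q_6 = 606097/12649
q_5 = 1151 ≤ 1529 < 12649 = q_6, so the answer is 55152/1151.

55152/1151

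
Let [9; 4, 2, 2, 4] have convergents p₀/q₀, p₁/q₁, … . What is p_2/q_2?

83/9

Using pₖ = aₖpₖ₋₁ + pₖ₋₂, qₖ = aₖqₖ₋₁ + qₖ₋₂ (with p₋₁=1, p₋₂=0, q₋₁=0, q₋₂=1):
  k=0: a=9, p=9, q=1
  k=1: a=4, p=37, q=4
  k=2: a=2, p=83, q=9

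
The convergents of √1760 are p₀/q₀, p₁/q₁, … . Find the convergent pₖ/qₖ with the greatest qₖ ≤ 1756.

73081/1742

√1760 = [41; 1, 19, 1, 82, …] (period length 4).
Convergents:
  p_0/q_0 = 41/1
  p_1/q_1 = 42/1
  p_2/q_2 = 839/20
  p_3/q_3 = 881/21
  p_4/q_4 = 73081/1742
  p_5/q_5 = 73962/1763
q_4 = 1742 ≤ 1756 < 1763 = q_5, so the answer is 73081/1742.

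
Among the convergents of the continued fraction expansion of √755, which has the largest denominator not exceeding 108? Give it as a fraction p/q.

√755 = [27; 2, 10, 2, 54, …] (period length 4).
Convergents:
  p_0/q_0 = 27/1
  p_1/q_1 = 55/2
  p_2/q_2 = 577/21
  p_3/q_3 = 1209/44
  p_4/q_4 = 65863/2397
q_3 = 44 ≤ 108 < 2397 = q_4, so the answer is 1209/44.

1209/44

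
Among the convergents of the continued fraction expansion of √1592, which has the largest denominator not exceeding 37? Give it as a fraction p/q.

399/10

√1592 = [39; 1, 8, 1, 78, …] (period length 4).
Convergents:
  p_0/q_0 = 39/1
  p_1/q_1 = 40/1
  p_2/q_2 = 359/9
  p_3/q_3 = 399/10
  p_4/q_4 = 31481/789
q_3 = 10 ≤ 37 < 789 = q_4, so the answer is 399/10.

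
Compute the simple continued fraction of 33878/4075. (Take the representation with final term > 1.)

33878 = 8*4075 + 1278
4075 = 3*1278 + 241
1278 = 5*241 + 73
241 = 3*73 + 22
73 = 3*22 + 7
22 = 3*7 + 1
7 = 7*1 + 0  (stop)
So 33878/4075 = [8; 3, 5, 3, 3, 3, 7].

[8; 3, 5, 3, 3, 3, 7]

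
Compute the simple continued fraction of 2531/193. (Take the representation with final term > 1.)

[13; 8, 1, 3, 2, 2]

2531 = 13×193 + 22
193 = 8×22 + 17
22 = 1×17 + 5
17 = 3×5 + 2
5 = 2×2 + 1
2 = 2×1 + 0  (stop)
So 2531/193 = [13; 8, 1, 3, 2, 2].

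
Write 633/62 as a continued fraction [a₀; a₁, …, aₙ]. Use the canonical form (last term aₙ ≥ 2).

[10; 4, 1, 3, 3]

633 = 10×62 + 13
62 = 4×13 + 10
13 = 1×10 + 3
10 = 3×3 + 1
3 = 3×1 + 0  (stop)
So 633/62 = [10; 4, 1, 3, 3].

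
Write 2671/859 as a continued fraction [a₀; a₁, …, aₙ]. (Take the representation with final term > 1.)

[3; 9, 7, 4, 3]

2671 = 3×859 + 94
859 = 9×94 + 13
94 = 7×13 + 3
13 = 4×3 + 1
3 = 3×1 + 0  (stop)
So 2671/859 = [3; 9, 7, 4, 3].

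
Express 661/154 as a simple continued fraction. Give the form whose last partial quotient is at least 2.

[4; 3, 2, 2, 1, 2, 2]

661 = 4*154 + 45
154 = 3*45 + 19
45 = 2*19 + 7
19 = 2*7 + 5
7 = 1*5 + 2
5 = 2*2 + 1
2 = 2*1 + 0  (stop)
So 661/154 = [4; 3, 2, 2, 1, 2, 2].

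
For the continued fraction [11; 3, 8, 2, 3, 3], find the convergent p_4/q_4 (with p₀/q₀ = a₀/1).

Using pₖ = aₖpₖ₋₁ + pₖ₋₂, qₖ = aₖqₖ₋₁ + qₖ₋₂ (with p₋₁=1, p₋₂=0, q₋₁=0, q₋₂=1):
  k=0: a=11, p=11, q=1
  k=1: a=3, p=34, q=3
  k=2: a=8, p=283, q=25
  k=3: a=2, p=600, q=53
  k=4: a=3, p=2083, q=184

2083/184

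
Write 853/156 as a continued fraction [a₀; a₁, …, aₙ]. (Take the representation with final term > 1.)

853 = 5·156 + 73
156 = 2·73 + 10
73 = 7·10 + 3
10 = 3·3 + 1
3 = 3·1 + 0  (stop)
So 853/156 = [5; 2, 7, 3, 3].

[5; 2, 7, 3, 3]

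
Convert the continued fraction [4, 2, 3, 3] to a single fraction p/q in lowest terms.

Fold from the inside: start with 3/1.
  3 + 1/3 = 10/3
  2 + 3/10 = 23/10
  4 + 10/23 = 102/23

102/23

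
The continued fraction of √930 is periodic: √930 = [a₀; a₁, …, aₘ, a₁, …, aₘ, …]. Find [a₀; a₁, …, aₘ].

[30; 2, 60]

a₀ = ⌊√930⌋ = 30.
With m₀=0, d₀=1 and mₖ₊₁ = dₖaₖ − mₖ, dₖ₊₁ = (n − mₖ₊₁²)/dₖ, aₖ₊₁ = ⌊(a₀+mₖ₊₁)/dₖ₊₁⌋:
  k=1: m=30, d=30, a=2
  k=2: m=30, d=1, a=60
d=1 and a=2a₀=60 at k=2, so the next step gives (m, d) = (30, 30) again — its k=1 value — and the period has length 2.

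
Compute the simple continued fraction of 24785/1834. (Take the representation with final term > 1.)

24785 = 13·1834 + 943
1834 = 1·943 + 891
943 = 1·891 + 52
891 = 17·52 + 7
52 = 7·7 + 3
7 = 2·3 + 1
3 = 3·1 + 0  (stop)
So 24785/1834 = [13; 1, 1, 17, 7, 2, 3].

[13; 1, 1, 17, 7, 2, 3]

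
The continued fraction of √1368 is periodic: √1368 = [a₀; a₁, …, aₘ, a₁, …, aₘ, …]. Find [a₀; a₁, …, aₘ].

a₀ = ⌊√1368⌋ = 36.
With m₀=0, d₀=1 and mₖ₊₁ = dₖaₖ − mₖ, dₖ₊₁ = (n − mₖ₊₁²)/dₖ, aₖ₊₁ = ⌊(a₀+mₖ₊₁)/dₖ₊₁⌋:
  k=1: m=36, d=72, a=1
  k=2: m=36, d=1, a=72
d=1 and a=2a₀=72 at k=2, so the next step gives (m, d) = (36, 72) again — its k=1 value — and the period has length 2.

[36; 1, 72]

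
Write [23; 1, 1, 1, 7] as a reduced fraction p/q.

Fold from the inside: start with 7/1.
  1 + 1/7 = 8/7
  1 + 7/8 = 15/8
  1 + 8/15 = 23/15
  23 + 15/23 = 544/23

544/23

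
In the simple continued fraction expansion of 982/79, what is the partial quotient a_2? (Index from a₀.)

982 = 12·79 + 34   →  a_0 = 12
79 = 2·34 + 11   →  a_1 = 2
34 = 3·11 + 1   →  a_2 = 3

3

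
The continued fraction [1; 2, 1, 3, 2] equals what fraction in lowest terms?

34/25

Fold from the inside: start with 2/1.
  3 + 1/2 = 7/2
  1 + 2/7 = 9/7
  2 + 7/9 = 25/9
  1 + 9/25 = 34/25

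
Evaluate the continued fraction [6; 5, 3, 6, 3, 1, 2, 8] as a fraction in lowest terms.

59975/9692

Using pₖ = aₖpₖ₋₁ + pₖ₋₂ and qₖ = aₖqₖ₋₁ + qₖ₋₂:
  k=0: a=6, p=6, q=1
  k=1: a=5, p=31, q=5
  k=2: a=3, p=99, q=16
  k=3: a=6, p=625, q=101
  k=4: a=3, p=1974, q=319
  k=5: a=1, p=2599, q=420
  k=6: a=2, p=7172, q=1159
  k=7: a=8, p=59975, q=9692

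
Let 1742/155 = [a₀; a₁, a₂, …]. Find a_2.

1742 = 11·155 + 37   →  a_0 = 11
155 = 4·37 + 7   →  a_1 = 4
37 = 5·7 + 2   →  a_2 = 5

5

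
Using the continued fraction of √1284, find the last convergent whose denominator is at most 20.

√1284 = [35; 1, 4, 1, 70, …] (period length 4).
Convergents:
  p_0/q_0 = 35/1
  p_1/q_1 = 36/1
  p_2/q_2 = 179/5
  p_3/q_3 = 215/6
  p_4/q_4 = 15229/425
q_3 = 6 ≤ 20 < 425 = q_4, so the answer is 215/6.

215/6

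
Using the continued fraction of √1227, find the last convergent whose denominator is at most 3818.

√1227 = [35; 35, 70, …] (period length 2).
Convergents:
  p_0/q_0 = 35/1
  p_1/q_1 = 1226/35
  p_2/q_2 = 85855/2451
  p_3/q_3 = 3006151/85820
q_2 = 2451 ≤ 3818 < 85820 = q_3, so the answer is 85855/2451.

85855/2451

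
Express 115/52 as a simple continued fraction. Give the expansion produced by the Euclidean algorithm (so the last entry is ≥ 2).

[2; 4, 1, 2, 1, 2]

115 = 2*52 + 11
52 = 4*11 + 8
11 = 1*8 + 3
8 = 2*3 + 2
3 = 1*2 + 1
2 = 2*1 + 0  (stop)
So 115/52 = [2; 4, 1, 2, 1, 2].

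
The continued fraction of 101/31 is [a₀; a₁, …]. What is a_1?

3

101 = 3·31 + 8   →  a_0 = 3
31 = 3·8 + 7   →  a_1 = 3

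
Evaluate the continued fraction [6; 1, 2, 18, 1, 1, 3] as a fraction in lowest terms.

2649/397

Fold from the inside: start with 3/1.
  1 + 1/3 = 4/3
  1 + 3/4 = 7/4
  18 + 4/7 = 130/7
  2 + 7/130 = 267/130
  1 + 130/267 = 397/267
  6 + 267/397 = 2649/397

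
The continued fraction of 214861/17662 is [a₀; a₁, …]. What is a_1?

214861 = 12·17662 + 2917   →  a_0 = 12
17662 = 6·2917 + 160   →  a_1 = 6

6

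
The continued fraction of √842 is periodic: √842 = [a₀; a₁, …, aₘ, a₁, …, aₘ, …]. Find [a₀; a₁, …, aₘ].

a₀ = ⌊√842⌋ = 29.

[29; 58]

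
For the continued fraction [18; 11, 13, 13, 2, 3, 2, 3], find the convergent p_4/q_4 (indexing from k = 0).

Using pₖ = aₖpₖ₋₁ + pₖ₋₂, qₖ = aₖqₖ₋₁ + qₖ₋₂ (with p₋₁=1, p₋₂=0, q₋₁=0, q₋₂=1):
  k=0: a=18, p=18, q=1
  k=1: a=11, p=199, q=11
  k=2: a=13, p=2605, q=144
  k=3: a=13, p=34064, q=1883
  k=4: a=2, p=70733, q=3910

70733/3910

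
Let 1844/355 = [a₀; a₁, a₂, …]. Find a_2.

6

1844 = 5·355 + 69   →  a_0 = 5
355 = 5·69 + 10   →  a_1 = 5
69 = 6·10 + 9   →  a_2 = 6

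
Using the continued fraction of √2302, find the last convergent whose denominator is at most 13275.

221040/4607

√2302 = [47; 1, 46, 1, 94, …] (period length 4).
Convergents:
  p_0/q_0 = 47/1
  p_1/q_1 = 48/1
  p_2/q_2 = 2255/47
  p_3/q_3 = 2303/48
  p_4/q_4 = 218737/4559
  p_5/q_5 = 221040/4607
  p_6/q_6 = 10386577/216481
q_5 = 4607 ≤ 13275 < 216481 = q_6, so the answer is 221040/4607.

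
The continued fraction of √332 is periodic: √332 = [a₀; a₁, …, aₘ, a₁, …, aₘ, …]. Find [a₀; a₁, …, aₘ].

[18; 4, 1, 1, 8, 1, 1, 4, 36]

a₀ = ⌊√332⌋ = 18.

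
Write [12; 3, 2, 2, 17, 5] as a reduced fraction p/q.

Using pₖ = aₖpₖ₋₁ + pₖ₋₂ and qₖ = aₖqₖ₋₁ + qₖ₋₂:
  k=0: a=12, p=12, q=1
  k=1: a=3, p=37, q=3
  k=2: a=2, p=86, q=7
  k=3: a=2, p=209, q=17
  k=4: a=17, p=3639, q=296
  k=5: a=5, p=18404, q=1497

18404/1497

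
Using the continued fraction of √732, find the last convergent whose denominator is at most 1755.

26325/973

√732 = [27; 18, 54, …] (period length 2).
Convergents:
  p_0/q_0 = 27/1
  p_1/q_1 = 487/18
  p_2/q_2 = 26325/973
  p_3/q_3 = 474337/17532
q_2 = 973 ≤ 1755 < 17532 = q_3, so the answer is 26325/973.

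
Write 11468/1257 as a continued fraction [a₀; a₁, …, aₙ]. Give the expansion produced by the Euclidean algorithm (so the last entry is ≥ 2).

[9; 8, 9, 8, 2]

11468 = 9×1257 + 155
1257 = 8×155 + 17
155 = 9×17 + 2
17 = 8×2 + 1
2 = 2×1 + 0  (stop)
So 11468/1257 = [9; 8, 9, 8, 2].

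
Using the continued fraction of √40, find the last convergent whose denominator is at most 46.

234/37

√40 = [6; 3, 12, …] (period length 2).
Convergents:
  p_0/q_0 = 6/1
  p_1/q_1 = 19/3
  p_2/q_2 = 234/37
  p_3/q_3 = 721/114
q_2 = 37 ≤ 46 < 114 = q_3, so the answer is 234/37.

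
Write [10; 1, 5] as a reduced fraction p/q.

65/6

Using pₖ = aₖpₖ₋₁ + pₖ₋₂ and qₖ = aₖqₖ₋₁ + qₖ₋₂:
  k=0: a=10, p=10, q=1
  k=1: a=1, p=11, q=1
  k=2: a=5, p=65, q=6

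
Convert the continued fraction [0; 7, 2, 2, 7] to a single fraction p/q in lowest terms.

37/274

Fold from the inside: start with 7/1.
  2 + 1/7 = 15/7
  2 + 7/15 = 37/15
  7 + 15/37 = 274/37
  0 + 37/274 = 37/274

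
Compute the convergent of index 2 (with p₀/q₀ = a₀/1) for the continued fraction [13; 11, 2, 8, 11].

301/23

Using pₖ = aₖpₖ₋₁ + pₖ₋₂, qₖ = aₖqₖ₋₁ + qₖ₋₂ (with p₋₁=1, p₋₂=0, q₋₁=0, q₋₂=1):
  k=0: a=13, p=13, q=1
  k=1: a=11, p=144, q=11
  k=2: a=2, p=301, q=23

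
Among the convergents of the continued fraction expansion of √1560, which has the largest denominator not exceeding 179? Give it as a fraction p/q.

√1560 = [39; 2, 78, …] (period length 2).
Convergents:
  p_0/q_0 = 39/1
  p_1/q_1 = 79/2
  p_2/q_2 = 6201/157
  p_3/q_3 = 12481/316
q_2 = 157 ≤ 179 < 316 = q_3, so the answer is 6201/157.

6201/157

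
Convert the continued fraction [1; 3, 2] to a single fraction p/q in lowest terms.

9/7

Using pₖ = aₖpₖ₋₁ + pₖ₋₂ and qₖ = aₖqₖ₋₁ + qₖ₋₂:
  k=0: a=1, p=1, q=1
  k=1: a=3, p=4, q=3
  k=2: a=2, p=9, q=7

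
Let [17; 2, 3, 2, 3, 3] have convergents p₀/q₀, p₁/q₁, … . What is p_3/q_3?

279/16

Using pₖ = aₖpₖ₋₁ + pₖ₋₂, qₖ = aₖqₖ₋₁ + qₖ₋₂ (with p₋₁=1, p₋₂=0, q₋₁=0, q₋₂=1):
  k=0: a=17, p=17, q=1
  k=1: a=2, p=35, q=2
  k=2: a=3, p=122, q=7
  k=3: a=2, p=279, q=16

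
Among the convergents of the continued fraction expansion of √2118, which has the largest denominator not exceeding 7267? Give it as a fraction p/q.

√2118 = [46; 46, 92, …] (period length 2).
Convergents:
  p_0/q_0 = 46/1
  p_1/q_1 = 2117/46
  p_2/q_2 = 194810/4233
  p_3/q_3 = 8963377/194764
q_2 = 4233 ≤ 7267 < 194764 = q_3, so the answer is 194810/4233.

194810/4233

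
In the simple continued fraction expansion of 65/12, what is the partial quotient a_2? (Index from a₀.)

65 = 5·12 + 5   →  a_0 = 5
12 = 2·5 + 2   →  a_1 = 2
5 = 2·2 + 1   →  a_2 = 2

2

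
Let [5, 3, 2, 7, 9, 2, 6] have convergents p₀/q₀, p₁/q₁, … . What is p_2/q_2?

Using pₖ = aₖpₖ₋₁ + pₖ₋₂, qₖ = aₖqₖ₋₁ + qₖ₋₂ (with p₋₁=1, p₋₂=0, q₋₁=0, q₋₂=1):
  k=0: a=5, p=5, q=1
  k=1: a=3, p=16, q=3
  k=2: a=2, p=37, q=7

37/7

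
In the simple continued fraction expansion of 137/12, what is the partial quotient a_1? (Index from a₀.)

2

137 = 11·12 + 5   →  a_0 = 11
12 = 2·5 + 2   →  a_1 = 2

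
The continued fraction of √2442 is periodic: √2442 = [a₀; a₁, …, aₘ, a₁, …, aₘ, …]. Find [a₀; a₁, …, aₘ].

[49; 2, 2, 2, 98]

a₀ = ⌊√2442⌋ = 49.
With m₀=0, d₀=1 and mₖ₊₁ = dₖaₖ − mₖ, dₖ₊₁ = (n − mₖ₊₁²)/dₖ, aₖ₊₁ = ⌊(a₀+mₖ₊₁)/dₖ₊₁⌋:
  k=1: m=49, d=41, a=2
  k=2: m=33, d=33, a=2
  k=3: m=33, d=41, a=2
  k=4: m=49, d=1, a=98
d=1 and a=2a₀=98 at k=4, so the next step gives (m, d) = (49, 41) again — its k=1 value — and the period has length 4.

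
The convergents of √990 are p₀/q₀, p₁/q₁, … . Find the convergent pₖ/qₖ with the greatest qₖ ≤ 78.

881/28

√990 = [31; 2, 6, 2, 62, …] (period length 4).
Convergents:
  p_0/q_0 = 31/1
  p_1/q_1 = 63/2
  p_2/q_2 = 409/13
  p_3/q_3 = 881/28
  p_4/q_4 = 55031/1749
q_3 = 28 ≤ 78 < 1749 = q_4, so the answer is 881/28.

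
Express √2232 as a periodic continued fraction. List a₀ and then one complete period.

a₀ = ⌊√2232⌋ = 47.
With m₀=0, d₀=1 and mₖ₊₁ = dₖaₖ − mₖ, dₖ₊₁ = (n − mₖ₊₁²)/dₖ, aₖ₊₁ = ⌊(a₀+mₖ₊₁)/dₖ₊₁⌋:
  k=1: m=47, d=23, a=4
  k=2: m=45, d=9, a=10
  k=3: m=45, d=23, a=4
  k=4: m=47, d=1, a=94
d=1 and a=2a₀=94 at k=4, so the next step gives (m, d) = (47, 23) again — its k=1 value — and the period has length 4.

[47; 4, 10, 4, 94]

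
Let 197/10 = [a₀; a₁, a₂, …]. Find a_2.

2

197 = 19·10 + 7   →  a_0 = 19
10 = 1·7 + 3   →  a_1 = 1
7 = 2·3 + 1   →  a_2 = 2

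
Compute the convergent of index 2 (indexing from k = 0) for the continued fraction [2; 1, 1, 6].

5/2

Using pₖ = aₖpₖ₋₁ + pₖ₋₂, qₖ = aₖqₖ₋₁ + qₖ₋₂ (with p₋₁=1, p₋₂=0, q₋₁=0, q₋₂=1):
  k=0: a=2, p=2, q=1
  k=1: a=1, p=3, q=1
  k=2: a=1, p=5, q=2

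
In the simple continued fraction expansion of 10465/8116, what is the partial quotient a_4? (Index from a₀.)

10465 = 1·8116 + 2349   →  a_0 = 1
8116 = 3·2349 + 1069   →  a_1 = 3
2349 = 2·1069 + 211   →  a_2 = 2
1069 = 5·211 + 14   →  a_3 = 5
211 = 15·14 + 1   →  a_4 = 15

15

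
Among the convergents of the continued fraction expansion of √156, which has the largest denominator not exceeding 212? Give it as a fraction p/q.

√156 = [12; 2, 24, …] (period length 2).
Convergents:
  p_0/q_0 = 12/1
  p_1/q_1 = 25/2
  p_2/q_2 = 612/49
  p_3/q_3 = 1249/100
  p_4/q_4 = 30588/2449
q_3 = 100 ≤ 212 < 2449 = q_4, so the answer is 1249/100.

1249/100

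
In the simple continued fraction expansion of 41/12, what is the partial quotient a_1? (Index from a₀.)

2

41 = 3·12 + 5   →  a_0 = 3
12 = 2·5 + 2   →  a_1 = 2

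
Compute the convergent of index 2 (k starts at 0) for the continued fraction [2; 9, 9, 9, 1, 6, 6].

173/82

Using pₖ = aₖpₖ₋₁ + pₖ₋₂, qₖ = aₖqₖ₋₁ + qₖ₋₂ (with p₋₁=1, p₋₂=0, q₋₁=0, q₋₂=1):
  k=0: a=2, p=2, q=1
  k=1: a=9, p=19, q=9
  k=2: a=9, p=173, q=82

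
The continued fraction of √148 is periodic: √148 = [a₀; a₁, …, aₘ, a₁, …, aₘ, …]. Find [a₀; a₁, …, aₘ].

a₀ = ⌊√148⌋ = 12.
With m₀=0, d₀=1 and mₖ₊₁ = dₖaₖ − mₖ, dₖ₊₁ = (n − mₖ₊₁²)/dₖ, aₖ₊₁ = ⌊(a₀+mₖ₊₁)/dₖ₊₁⌋:
  k=1: m=12, d=4, a=6
  k=2: m=12, d=1, a=24
d=1 and a=2a₀=24 at k=2, so the next step gives (m, d) = (12, 4) again — its k=1 value — and the period has length 2.

[12; 6, 24]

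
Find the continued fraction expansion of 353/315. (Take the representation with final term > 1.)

[1; 8, 3, 2, 5]

353 = 1*315 + 38
315 = 8*38 + 11
38 = 3*11 + 5
11 = 2*5 + 1
5 = 5*1 + 0  (stop)
So 353/315 = [1; 8, 3, 2, 5].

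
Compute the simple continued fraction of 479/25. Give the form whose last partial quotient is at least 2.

[19; 6, 4]

479 = 19*25 + 4
25 = 6*4 + 1
4 = 4*1 + 0  (stop)
So 479/25 = [19; 6, 4].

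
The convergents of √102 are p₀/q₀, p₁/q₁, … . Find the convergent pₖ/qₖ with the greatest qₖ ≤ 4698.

√102 = [10; 10, 20, …] (period length 2).
Convergents:
  p_0/q_0 = 10/1
  p_1/q_1 = 101/10
  p_2/q_2 = 2030/201
  p_3/q_3 = 20401/2020
  p_4/q_4 = 410050/40601
q_3 = 2020 ≤ 4698 < 40601 = q_4, so the answer is 20401/2020.

20401/2020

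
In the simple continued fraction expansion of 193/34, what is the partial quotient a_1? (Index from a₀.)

1

193 = 5·34 + 23   →  a_0 = 5
34 = 1·23 + 11   →  a_1 = 1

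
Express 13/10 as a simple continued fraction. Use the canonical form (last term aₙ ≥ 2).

[1; 3, 3]

13 = 1·10 + 3
10 = 3·3 + 1
3 = 3·1 + 0  (stop)
So 13/10 = [1; 3, 3].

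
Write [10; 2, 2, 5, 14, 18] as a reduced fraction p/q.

72029/6921

Using pₖ = aₖpₖ₋₁ + pₖ₋₂ and qₖ = aₖqₖ₋₁ + qₖ₋₂:
  k=0: a=10, p=10, q=1
  k=1: a=2, p=21, q=2
  k=2: a=2, p=52, q=5
  k=3: a=5, p=281, q=27
  k=4: a=14, p=3986, q=383
  k=5: a=18, p=72029, q=6921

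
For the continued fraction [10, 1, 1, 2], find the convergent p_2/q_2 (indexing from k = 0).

Using pₖ = aₖpₖ₋₁ + pₖ₋₂, qₖ = aₖqₖ₋₁ + qₖ₋₂ (with p₋₁=1, p₋₂=0, q₋₁=0, q₋₂=1):
  k=0: a=10, p=10, q=1
  k=1: a=1, p=11, q=1
  k=2: a=1, p=21, q=2

21/2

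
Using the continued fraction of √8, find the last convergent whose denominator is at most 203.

478/169

√8 = [2; 1, 4, …] (period length 2).
Convergents:
  p_0/q_0 = 2/1
  p_1/q_1 = 3/1
  p_2/q_2 = 14/5
  p_3/q_3 = 17/6
  p_4/q_4 = 82/29
  p_5/q_5 = 99/35
  p_6/q_6 = 478/169
  p_7/q_7 = 577/204
q_6 = 169 ≤ 203 < 204 = q_7, so the answer is 478/169.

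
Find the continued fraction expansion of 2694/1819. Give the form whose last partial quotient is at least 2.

2694 = 1×1819 + 875
1819 = 2×875 + 69
875 = 12×69 + 47
69 = 1×47 + 22
47 = 2×22 + 3
22 = 7×3 + 1
3 = 3×1 + 0  (stop)
So 2694/1819 = [1; 2, 12, 1, 2, 7, 3].

[1; 2, 12, 1, 2, 7, 3]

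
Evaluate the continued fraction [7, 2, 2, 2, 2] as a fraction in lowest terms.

215/29

Using pₖ = aₖpₖ₋₁ + pₖ₋₂ and qₖ = aₖqₖ₋₁ + qₖ₋₂:
  k=0: a=7, p=7, q=1
  k=1: a=2, p=15, q=2
  k=2: a=2, p=37, q=5
  k=3: a=2, p=89, q=12
  k=4: a=2, p=215, q=29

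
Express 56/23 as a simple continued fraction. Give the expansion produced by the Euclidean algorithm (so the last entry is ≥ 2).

[2; 2, 3, 3]

56 = 2·23 + 10
23 = 2·10 + 3
10 = 3·3 + 1
3 = 3·1 + 0  (stop)
So 56/23 = [2; 2, 3, 3].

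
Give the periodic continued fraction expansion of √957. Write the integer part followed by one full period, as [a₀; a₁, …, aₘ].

a₀ = ⌊√957⌋ = 30.
With m₀=0, d₀=1 and mₖ₊₁ = dₖaₖ − mₖ, dₖ₊₁ = (n − mₖ₊₁²)/dₖ, aₖ₊₁ = ⌊(a₀+mₖ₊₁)/dₖ₊₁⌋:
  k=1: m=30, d=57, a=1
  k=2: m=27, d=4, a=14
  k=3: m=29, d=29, a=2
  k=4: m=29, d=4, a=14
  k=5: m=27, d=57, a=1
  k=6: m=30, d=1, a=60
d=1 and a=2a₀=60 at k=6, so the next step gives (m, d) = (30, 57) again — its k=1 value — and the period has length 6.

[30; 1, 14, 2, 14, 1, 60]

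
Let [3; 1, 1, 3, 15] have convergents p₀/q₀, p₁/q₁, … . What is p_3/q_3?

25/7

Using pₖ = aₖpₖ₋₁ + pₖ₋₂, qₖ = aₖqₖ₋₁ + qₖ₋₂ (with p₋₁=1, p₋₂=0, q₋₁=0, q₋₂=1):
  k=0: a=3, p=3, q=1
  k=1: a=1, p=4, q=1
  k=2: a=1, p=7, q=2
  k=3: a=3, p=25, q=7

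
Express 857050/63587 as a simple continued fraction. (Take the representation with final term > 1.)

[13; 2, 11, 15, 3, 1, 2, 16]

857050 = 13*63587 + 30419
63587 = 2*30419 + 2749
30419 = 11*2749 + 180
2749 = 15*180 + 49
180 = 3*49 + 33
49 = 1*33 + 16
33 = 2*16 + 1
16 = 16*1 + 0  (stop)
So 857050/63587 = [13; 2, 11, 15, 3, 1, 2, 16].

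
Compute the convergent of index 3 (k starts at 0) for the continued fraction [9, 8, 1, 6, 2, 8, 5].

565/62

Using pₖ = aₖpₖ₋₁ + pₖ₋₂, qₖ = aₖqₖ₋₁ + qₖ₋₂ (with p₋₁=1, p₋₂=0, q₋₁=0, q₋₂=1):
  k=0: a=9, p=9, q=1
  k=1: a=8, p=73, q=8
  k=2: a=1, p=82, q=9
  k=3: a=6, p=565, q=62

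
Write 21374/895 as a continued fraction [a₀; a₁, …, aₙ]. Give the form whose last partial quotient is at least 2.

21374 = 23·895 + 789
895 = 1·789 + 106
789 = 7·106 + 47
106 = 2·47 + 12
47 = 3·12 + 11
12 = 1·11 + 1
11 = 11·1 + 0  (stop)
So 21374/895 = [23; 1, 7, 2, 3, 1, 11].

[23; 1, 7, 2, 3, 1, 11]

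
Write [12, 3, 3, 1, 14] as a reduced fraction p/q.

Fold from the inside: start with 14/1.
  1 + 1/14 = 15/14
  3 + 14/15 = 59/15
  3 + 15/59 = 192/59
  12 + 59/192 = 2363/192

2363/192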